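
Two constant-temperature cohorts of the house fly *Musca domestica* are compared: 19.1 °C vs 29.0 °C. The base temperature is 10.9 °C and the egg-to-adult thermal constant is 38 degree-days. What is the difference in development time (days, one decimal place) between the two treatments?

2.5 days

At 19.1 °C: 38 / (19.1 − 10.9) = 38 / 8.2 = 4.634 d.
At 29.0 °C: 38 / (29.0 − 10.9) = 38 / 18.1 = 2.099 d.
Difference = |4.634 − 2.099| = 2.535 ≈ 2.5 days.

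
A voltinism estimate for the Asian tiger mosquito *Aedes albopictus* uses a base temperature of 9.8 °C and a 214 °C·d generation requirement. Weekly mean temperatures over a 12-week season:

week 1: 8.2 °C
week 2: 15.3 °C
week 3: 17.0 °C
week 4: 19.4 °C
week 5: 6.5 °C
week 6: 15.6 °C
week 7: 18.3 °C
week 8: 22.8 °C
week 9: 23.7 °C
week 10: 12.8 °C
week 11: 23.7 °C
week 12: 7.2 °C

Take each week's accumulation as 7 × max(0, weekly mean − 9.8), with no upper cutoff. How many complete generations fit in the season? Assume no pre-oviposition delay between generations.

Weekly DD (7 × max(0, T̄ − 9.8)): 0.0, 38.5, 50.4, 67.2, 0.0, 40.6, 59.5, 91.0, 97.3, 21.0, 97.3, 0.0.
Season total = 562.8 DD.
Complete generations = ⌊562.8 / 214⌋ = 2.

2 generations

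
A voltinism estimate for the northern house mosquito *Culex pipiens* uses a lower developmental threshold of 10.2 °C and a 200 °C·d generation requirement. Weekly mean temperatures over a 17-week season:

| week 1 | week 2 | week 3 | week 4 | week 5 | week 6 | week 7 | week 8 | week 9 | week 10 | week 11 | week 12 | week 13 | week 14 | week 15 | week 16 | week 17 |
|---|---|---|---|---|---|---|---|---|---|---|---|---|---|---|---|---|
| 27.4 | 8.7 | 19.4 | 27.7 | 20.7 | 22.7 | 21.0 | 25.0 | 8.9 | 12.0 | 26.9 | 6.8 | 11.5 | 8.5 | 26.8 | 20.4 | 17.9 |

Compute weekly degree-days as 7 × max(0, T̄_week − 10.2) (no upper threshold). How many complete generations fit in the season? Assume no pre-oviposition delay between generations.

5 generations

Weekly DD (7 × max(0, T̄ − 10.2)): 120.4, 0.0, 64.4, 122.5, 73.5, 87.5, 75.6, 103.6, 0.0, 12.6, 116.9, 0.0, 9.1, 0.0, 116.2, 71.4, 53.9.
Season total = 1027.6 DD.
Complete generations = ⌊1027.6 / 200⌋ = 5.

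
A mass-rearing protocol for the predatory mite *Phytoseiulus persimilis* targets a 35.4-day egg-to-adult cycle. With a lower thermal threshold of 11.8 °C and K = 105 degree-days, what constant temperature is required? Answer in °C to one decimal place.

Required daily accumulation = 105 / 35.4 = 2.966 DD/day.
T = T_base + 2.966 = 11.8 + 2.966 = 14.766 ≈ 14.8 °C.

14.8 °C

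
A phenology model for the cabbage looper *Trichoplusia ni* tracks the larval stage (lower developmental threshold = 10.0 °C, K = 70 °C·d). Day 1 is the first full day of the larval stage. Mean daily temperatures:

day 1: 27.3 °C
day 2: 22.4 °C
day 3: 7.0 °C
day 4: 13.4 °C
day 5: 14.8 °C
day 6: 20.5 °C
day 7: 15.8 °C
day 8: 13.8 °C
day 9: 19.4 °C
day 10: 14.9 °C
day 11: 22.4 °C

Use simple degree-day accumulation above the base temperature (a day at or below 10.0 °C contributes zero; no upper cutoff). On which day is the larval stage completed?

Daily DD above 10.0 °C: 17.3, 12.4, 0.0, 3.4, 4.8, 10.5, 5.8, 3.8, 9.4, 4.9, 12.4.
Cumulative: 17.3, 29.7, 29.7, 33.1, 37.9, 48.4, 54.2, 58.0, 67.4, 72.3, 84.7.
The total first reaches 70 DD on day 10.

day 10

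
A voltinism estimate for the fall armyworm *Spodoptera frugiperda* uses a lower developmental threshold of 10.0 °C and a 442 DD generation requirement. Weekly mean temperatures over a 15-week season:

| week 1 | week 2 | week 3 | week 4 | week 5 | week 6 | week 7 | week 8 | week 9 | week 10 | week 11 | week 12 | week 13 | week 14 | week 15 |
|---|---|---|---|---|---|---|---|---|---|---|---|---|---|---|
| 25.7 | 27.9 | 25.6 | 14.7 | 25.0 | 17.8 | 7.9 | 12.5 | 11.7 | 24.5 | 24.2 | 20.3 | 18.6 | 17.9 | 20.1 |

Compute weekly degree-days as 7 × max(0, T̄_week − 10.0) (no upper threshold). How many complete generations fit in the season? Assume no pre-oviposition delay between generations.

Weekly DD (7 × max(0, T̄ − 10.0)): 109.9, 125.3, 109.2, 32.9, 105.0, 54.6, 0.0, 17.5, 11.9, 101.5, 99.4, 72.1, 60.2, 55.3, 70.7.
Season total = 1025.5 DD.
Complete generations = ⌊1025.5 / 442⌋ = 2.

2 generations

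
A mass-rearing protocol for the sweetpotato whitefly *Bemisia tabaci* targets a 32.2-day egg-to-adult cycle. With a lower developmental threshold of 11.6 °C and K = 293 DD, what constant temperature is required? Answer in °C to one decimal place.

Required daily accumulation = 293 / 32.2 = 9.099 DD/day.
T = T_base + 9.099 = 11.6 + 9.099 = 20.699 ≈ 20.7 °C.

20.7 °C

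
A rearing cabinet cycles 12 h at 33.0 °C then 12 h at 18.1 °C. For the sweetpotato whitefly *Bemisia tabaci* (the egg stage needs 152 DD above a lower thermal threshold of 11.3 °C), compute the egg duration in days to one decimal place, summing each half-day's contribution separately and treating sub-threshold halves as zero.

Day half: max(0, 33.0 − 11.3) × 0.5 = 21.7 × 0.5 = 10.85 DD.
Night half: max(0, 18.1 − 11.3) × 0.5 = 6.8 × 0.5 = 3.40 DD.
Per 24 h: 14.25 DD/day.
Duration = 152 / 14.25 = 10.667 ≈ 10.7 days.

10.7 days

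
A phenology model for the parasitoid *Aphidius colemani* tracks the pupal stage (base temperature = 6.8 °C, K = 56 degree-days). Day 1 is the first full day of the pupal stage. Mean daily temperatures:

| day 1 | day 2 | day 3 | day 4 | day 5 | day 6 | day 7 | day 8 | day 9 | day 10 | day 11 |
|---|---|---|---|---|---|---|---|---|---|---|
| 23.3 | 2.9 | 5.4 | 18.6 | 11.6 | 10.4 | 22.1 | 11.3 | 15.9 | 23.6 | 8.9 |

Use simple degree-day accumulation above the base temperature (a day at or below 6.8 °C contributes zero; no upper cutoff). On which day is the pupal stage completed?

day 8

Daily DD above 6.8 °C: 16.5, 0.0, 0.0, 11.8, 4.8, 3.6, 15.3, 4.5, 9.1, 16.8, 2.1.
Cumulative: 16.5, 16.5, 16.5, 28.3, 33.1, 36.7, 52.0, 56.5, 65.6, 82.4, 84.5.
The total first reaches 56 DD on day 8.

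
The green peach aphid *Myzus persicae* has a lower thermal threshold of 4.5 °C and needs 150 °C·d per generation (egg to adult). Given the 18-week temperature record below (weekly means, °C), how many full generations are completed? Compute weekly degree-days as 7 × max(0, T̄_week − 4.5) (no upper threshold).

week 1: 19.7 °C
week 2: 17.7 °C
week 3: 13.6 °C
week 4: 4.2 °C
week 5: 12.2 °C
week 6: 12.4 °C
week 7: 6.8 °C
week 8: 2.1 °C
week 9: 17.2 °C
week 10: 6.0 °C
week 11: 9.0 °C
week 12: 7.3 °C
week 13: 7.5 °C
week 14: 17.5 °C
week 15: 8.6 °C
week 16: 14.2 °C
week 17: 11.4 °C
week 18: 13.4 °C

5 generations

Weekly DD (7 × max(0, T̄ − 4.5)): 106.4, 92.4, 63.7, 0.0, 53.9, 55.3, 16.1, 0.0, 88.9, 10.5, 31.5, 19.6, 21.0, 91.0, 28.7, 67.9, 48.3, 62.3.
Season total = 857.5 DD.
Complete generations = ⌊857.5 / 150⌋ = 5.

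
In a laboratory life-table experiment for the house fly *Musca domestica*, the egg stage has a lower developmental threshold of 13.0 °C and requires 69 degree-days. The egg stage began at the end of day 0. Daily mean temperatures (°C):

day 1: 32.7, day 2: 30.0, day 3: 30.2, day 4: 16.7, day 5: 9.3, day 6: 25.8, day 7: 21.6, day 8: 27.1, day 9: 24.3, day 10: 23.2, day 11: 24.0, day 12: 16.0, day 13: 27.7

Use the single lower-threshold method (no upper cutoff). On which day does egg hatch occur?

day 6

Daily DD above 13.0 °C: 19.7, 17.0, 17.2, 3.7, 0.0, 12.8, 8.6, 14.1, 11.3, 10.2, 11.0, 3.0, 14.7.
Cumulative: 19.7, 36.7, 53.9, 57.6, 57.6, 70.4, 79.0, 93.1, 104.4, 114.6, 125.6, 128.6, 143.3.
The total first reaches 69 DD on day 6.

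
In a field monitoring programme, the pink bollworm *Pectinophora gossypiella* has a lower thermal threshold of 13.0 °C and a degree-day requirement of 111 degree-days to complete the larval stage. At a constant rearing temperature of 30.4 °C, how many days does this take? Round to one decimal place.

6.4 days

Daily accumulation = 30.4 − 13.0 = 17.4 DD/day.
Duration = 111 / 17.4 = 6.379 ≈ 6.4 days.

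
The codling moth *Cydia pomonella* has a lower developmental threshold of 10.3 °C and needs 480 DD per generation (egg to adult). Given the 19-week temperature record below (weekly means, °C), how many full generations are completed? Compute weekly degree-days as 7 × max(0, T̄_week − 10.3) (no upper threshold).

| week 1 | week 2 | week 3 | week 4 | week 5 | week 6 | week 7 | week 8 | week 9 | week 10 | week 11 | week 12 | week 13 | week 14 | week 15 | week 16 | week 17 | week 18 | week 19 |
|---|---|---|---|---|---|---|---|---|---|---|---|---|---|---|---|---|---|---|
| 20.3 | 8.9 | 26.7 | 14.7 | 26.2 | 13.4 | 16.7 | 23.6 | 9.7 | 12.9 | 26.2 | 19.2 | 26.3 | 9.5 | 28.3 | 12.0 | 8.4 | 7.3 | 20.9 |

2 generations

Weekly DD (7 × max(0, T̄ − 10.3)): 70.0, 0.0, 114.8, 30.8, 111.3, 21.7, 44.8, 93.1, 0.0, 18.2, 111.3, 62.3, 112.0, 0.0, 126.0, 11.9, 0.0, 0.0, 74.2.
Season total = 1002.4 DD.
Complete generations = ⌊1002.4 / 480⌋ = 2.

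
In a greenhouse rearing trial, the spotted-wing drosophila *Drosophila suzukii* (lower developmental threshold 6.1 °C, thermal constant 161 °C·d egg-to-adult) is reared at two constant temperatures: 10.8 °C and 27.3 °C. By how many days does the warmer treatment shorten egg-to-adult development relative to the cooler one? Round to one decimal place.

At 10.8 °C: 161 / (10.8 − 6.1) = 161 / 4.7 = 34.255 d.
At 27.3 °C: 161 / (27.3 − 6.1) = 161 / 21.2 = 7.594 d.
Difference = |34.255 − 7.594| = 26.661 ≈ 26.7 days.

26.7 days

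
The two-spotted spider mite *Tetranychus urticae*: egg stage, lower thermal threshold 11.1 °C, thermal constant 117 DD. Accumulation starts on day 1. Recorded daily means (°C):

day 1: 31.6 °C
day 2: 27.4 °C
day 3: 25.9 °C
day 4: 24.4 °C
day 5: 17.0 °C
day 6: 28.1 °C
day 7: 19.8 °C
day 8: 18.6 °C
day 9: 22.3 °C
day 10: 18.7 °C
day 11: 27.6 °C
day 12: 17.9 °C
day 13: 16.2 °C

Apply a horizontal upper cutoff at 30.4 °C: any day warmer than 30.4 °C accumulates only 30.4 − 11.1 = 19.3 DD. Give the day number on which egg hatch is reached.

Daily DD above 11.1 °C (capped at 19.3): 19.3, 16.3, 14.8, 13.3, 5.9, 17.0, 8.7, 7.5, 11.2, 7.6, 16.5, 6.8, 5.1.
Cumulative: 19.3, 35.6, 50.4, 63.7, 69.6, 86.6, 95.3, 102.8, 114.0, 121.6, 138.1, 144.9, 150.0.
The total first reaches 117 DD on day 10.

day 10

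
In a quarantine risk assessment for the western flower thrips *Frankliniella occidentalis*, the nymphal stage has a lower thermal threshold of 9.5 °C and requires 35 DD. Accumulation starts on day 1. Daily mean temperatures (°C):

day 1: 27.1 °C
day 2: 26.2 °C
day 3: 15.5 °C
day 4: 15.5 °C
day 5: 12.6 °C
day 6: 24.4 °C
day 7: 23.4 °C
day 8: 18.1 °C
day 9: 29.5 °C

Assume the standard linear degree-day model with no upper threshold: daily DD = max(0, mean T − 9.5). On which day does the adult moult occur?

day 3

Daily DD above 9.5 °C: 17.6, 16.7, 6.0, 6.0, 3.1, 14.9, 13.9, 8.6, 20.0.
Cumulative: 17.6, 34.3, 40.3, 46.3, 49.4, 64.3, 78.2, 86.8, 106.8.
The total first reaches 35 DD on day 3.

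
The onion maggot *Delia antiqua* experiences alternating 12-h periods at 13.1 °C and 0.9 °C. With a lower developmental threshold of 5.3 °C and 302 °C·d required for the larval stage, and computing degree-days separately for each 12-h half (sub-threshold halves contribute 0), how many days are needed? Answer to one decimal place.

77.4 days

Day half: max(0, 13.1 − 5.3) × 0.5 = 7.8 × 0.5 = 3.90 DD.
Night half: max(0, 0.9 − 5.3) × 0.5 = 0.0 × 0.5 = 0.00 DD.
Per 24 h: 3.90 DD/day.
Duration = 302 / 3.90 = 77.436 ≈ 77.4 days.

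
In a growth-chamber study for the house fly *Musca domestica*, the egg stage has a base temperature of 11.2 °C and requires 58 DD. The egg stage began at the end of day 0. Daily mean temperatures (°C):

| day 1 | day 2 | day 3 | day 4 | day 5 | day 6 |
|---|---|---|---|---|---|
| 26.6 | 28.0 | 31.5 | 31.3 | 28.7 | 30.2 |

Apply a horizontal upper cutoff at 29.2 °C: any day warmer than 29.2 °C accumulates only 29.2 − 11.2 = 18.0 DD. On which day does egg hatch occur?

Daily DD above 11.2 °C (capped at 18.0): 15.4, 16.8, 18.0, 18.0, 17.5, 18.0.
Cumulative: 15.4, 32.2, 50.2, 68.2, 85.7, 103.7.
The total first reaches 58 DD on day 4.

day 4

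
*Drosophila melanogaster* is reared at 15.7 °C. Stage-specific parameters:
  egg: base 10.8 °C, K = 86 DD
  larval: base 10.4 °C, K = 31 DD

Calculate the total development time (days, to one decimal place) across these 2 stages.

egg: 86 / (15.7 − 10.8) = 86 / 4.9 = 17.551 d.
larval: 31 / (15.7 − 10.4) = 31 / 5.3 = 5.849 d.
Sum = 23.400 ≈ 23.4 days.

23.4 days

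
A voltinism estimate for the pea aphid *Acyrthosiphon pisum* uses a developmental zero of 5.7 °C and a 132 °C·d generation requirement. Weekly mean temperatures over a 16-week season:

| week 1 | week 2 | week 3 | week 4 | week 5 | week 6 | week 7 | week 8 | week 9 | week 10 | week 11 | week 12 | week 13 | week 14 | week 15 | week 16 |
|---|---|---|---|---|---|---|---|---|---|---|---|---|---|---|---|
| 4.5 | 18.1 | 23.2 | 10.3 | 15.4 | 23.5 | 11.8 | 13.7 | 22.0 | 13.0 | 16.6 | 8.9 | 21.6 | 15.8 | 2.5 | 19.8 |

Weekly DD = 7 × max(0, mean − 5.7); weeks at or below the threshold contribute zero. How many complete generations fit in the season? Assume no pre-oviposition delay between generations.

8 generations

Weekly DD (7 × max(0, T̄ − 5.7)): 0.0, 86.8, 122.5, 32.2, 67.9, 124.6, 42.7, 56.0, 114.1, 51.1, 76.3, 22.4, 111.3, 70.7, 0.0, 98.7.
Season total = 1077.3 DD.
Complete generations = ⌊1077.3 / 132⌋ = 8.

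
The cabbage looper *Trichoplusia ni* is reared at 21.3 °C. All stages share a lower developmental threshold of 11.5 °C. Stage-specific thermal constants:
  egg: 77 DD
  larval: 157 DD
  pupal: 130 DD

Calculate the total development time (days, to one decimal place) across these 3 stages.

37.1 days

Daily accumulation at 21.3 °C = 21.3 − 11.5 = 9.8 DD/day.
Total K = 77 + 157 + 130 = 364 DD.
Total duration = 364 / 9.8 = 37.143 ≈ 37.1 days.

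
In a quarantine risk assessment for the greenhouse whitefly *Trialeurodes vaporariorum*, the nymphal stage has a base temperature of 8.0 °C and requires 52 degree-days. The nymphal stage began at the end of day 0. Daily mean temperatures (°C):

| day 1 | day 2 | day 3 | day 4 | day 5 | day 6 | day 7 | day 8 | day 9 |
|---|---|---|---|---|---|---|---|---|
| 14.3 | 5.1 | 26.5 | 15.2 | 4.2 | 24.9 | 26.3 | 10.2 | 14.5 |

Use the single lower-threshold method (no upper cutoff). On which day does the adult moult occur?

day 7

Daily DD above 8.0 °C: 6.3, 0.0, 18.5, 7.2, 0.0, 16.9, 18.3, 2.2, 6.5.
Cumulative: 6.3, 6.3, 24.8, 32.0, 32.0, 48.9, 67.2, 69.4, 75.9.
The total first reaches 52 DD on day 7.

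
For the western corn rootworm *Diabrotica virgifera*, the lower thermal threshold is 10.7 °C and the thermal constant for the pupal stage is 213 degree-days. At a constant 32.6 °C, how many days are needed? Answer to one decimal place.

Daily accumulation = 32.6 − 10.7 = 21.9 DD/day.
Duration = 213 / 21.9 = 9.726 ≈ 9.7 days.

9.7 days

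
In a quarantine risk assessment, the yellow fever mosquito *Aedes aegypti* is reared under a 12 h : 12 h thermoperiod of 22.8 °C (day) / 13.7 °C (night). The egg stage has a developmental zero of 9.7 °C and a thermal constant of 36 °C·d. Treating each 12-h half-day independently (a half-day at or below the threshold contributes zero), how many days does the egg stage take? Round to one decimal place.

4.2 days

Day half: max(0, 22.8 − 9.7) × 0.5 = 13.1 × 0.5 = 6.55 DD.
Night half: max(0, 13.7 − 9.7) × 0.5 = 4.0 × 0.5 = 2.00 DD.
Per 24 h: 8.55 DD/day.
Duration = 36 / 8.55 = 4.211 ≈ 4.2 days.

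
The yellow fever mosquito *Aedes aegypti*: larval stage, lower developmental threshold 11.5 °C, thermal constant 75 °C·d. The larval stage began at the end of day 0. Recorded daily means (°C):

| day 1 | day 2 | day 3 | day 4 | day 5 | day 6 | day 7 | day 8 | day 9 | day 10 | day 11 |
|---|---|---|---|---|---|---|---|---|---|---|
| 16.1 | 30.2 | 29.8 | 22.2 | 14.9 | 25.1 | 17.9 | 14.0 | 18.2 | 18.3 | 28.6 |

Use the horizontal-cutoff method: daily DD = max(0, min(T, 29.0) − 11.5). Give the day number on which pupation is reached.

day 8

Daily DD above 11.5 °C (capped at 17.5): 4.6, 17.5, 17.5, 10.7, 3.4, 13.6, 6.4, 2.5, 6.7, 6.8, 17.1.
Cumulative: 4.6, 22.1, 39.6, 50.3, 53.7, 67.3, 73.7, 76.2, 82.9, 89.7, 106.8.
The total first reaches 75 DD on day 8.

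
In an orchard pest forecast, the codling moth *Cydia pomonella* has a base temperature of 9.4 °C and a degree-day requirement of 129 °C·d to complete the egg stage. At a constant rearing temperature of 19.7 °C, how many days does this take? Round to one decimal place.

Daily accumulation = 19.7 − 9.4 = 10.3 DD/day.
Duration = 129 / 10.3 = 12.524 ≈ 12.5 days.

12.5 days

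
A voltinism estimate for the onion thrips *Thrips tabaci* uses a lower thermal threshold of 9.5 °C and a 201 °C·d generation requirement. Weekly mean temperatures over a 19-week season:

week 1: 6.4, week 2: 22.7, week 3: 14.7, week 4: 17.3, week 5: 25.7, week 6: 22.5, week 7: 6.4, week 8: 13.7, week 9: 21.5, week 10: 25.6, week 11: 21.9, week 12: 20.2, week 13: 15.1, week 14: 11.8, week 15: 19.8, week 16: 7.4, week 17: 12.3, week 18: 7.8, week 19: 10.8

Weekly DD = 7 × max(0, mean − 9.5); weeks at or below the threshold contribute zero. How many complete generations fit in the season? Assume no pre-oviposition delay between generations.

4 generations

Weekly DD (7 × max(0, T̄ − 9.5)): 0.0, 92.4, 36.4, 54.6, 113.4, 91.0, 0.0, 29.4, 84.0, 112.7, 86.8, 74.9, 39.2, 16.1, 72.1, 0.0, 19.6, 0.0, 9.1.
Season total = 931.7 DD.
Complete generations = ⌊931.7 / 201⌋ = 4.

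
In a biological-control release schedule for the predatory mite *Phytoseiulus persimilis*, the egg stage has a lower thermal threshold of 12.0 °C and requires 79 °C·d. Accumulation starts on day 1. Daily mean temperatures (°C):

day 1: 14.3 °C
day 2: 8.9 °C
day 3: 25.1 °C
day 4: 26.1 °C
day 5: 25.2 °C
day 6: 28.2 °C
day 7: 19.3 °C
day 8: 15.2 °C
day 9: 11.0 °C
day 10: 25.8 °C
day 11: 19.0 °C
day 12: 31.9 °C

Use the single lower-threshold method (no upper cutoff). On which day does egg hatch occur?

day 10

Daily DD above 12.0 °C: 2.3, 0.0, 13.1, 14.1, 13.2, 16.2, 7.3, 3.2, 0.0, 13.8, 7.0, 19.9.
Cumulative: 2.3, 2.3, 15.4, 29.5, 42.7, 58.9, 66.2, 69.4, 69.4, 83.2, 90.2, 110.1.
The total first reaches 79 DD on day 10.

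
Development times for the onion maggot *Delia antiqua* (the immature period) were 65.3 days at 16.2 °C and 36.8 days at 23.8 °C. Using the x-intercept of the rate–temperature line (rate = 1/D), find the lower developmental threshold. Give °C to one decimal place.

6.4 °C

Under the model K = D·(T − T_b), so D₁·(T₁ − T_b) = D₂·(T₂ − T_b).
65.3·(16.2 − T_b) = 36.8·(23.8 − T_b)
T_b = (65.3·16.2 − 36.8·23.8) / (65.3 − 36.8) = 182.02 / 28.5 = 6.387 °C ≈ 6.4 °C.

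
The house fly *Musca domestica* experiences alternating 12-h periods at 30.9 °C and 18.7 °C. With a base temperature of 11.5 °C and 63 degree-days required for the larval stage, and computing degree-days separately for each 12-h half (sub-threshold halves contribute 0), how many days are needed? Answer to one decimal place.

4.7 days

Day half: max(0, 30.9 − 11.5) × 0.5 = 19.4 × 0.5 = 9.70 DD.
Night half: max(0, 18.7 − 11.5) × 0.5 = 7.2 × 0.5 = 3.60 DD.
Per 24 h: 13.30 DD/day.
Duration = 63 / 13.30 = 4.737 ≈ 4.7 days.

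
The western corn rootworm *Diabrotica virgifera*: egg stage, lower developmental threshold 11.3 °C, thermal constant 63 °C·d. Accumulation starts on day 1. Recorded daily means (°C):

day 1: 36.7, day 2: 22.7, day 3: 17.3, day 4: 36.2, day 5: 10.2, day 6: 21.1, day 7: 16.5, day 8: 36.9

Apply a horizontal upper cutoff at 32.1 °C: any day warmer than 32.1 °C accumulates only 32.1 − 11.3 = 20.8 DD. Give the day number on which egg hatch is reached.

day 6

Daily DD above 11.3 °C (capped at 20.8): 20.8, 11.4, 6.0, 20.8, 0.0, 9.8, 5.2, 20.8.
Cumulative: 20.8, 32.2, 38.2, 59.0, 59.0, 68.8, 74.0, 94.8.
The total first reaches 63 DD on day 6.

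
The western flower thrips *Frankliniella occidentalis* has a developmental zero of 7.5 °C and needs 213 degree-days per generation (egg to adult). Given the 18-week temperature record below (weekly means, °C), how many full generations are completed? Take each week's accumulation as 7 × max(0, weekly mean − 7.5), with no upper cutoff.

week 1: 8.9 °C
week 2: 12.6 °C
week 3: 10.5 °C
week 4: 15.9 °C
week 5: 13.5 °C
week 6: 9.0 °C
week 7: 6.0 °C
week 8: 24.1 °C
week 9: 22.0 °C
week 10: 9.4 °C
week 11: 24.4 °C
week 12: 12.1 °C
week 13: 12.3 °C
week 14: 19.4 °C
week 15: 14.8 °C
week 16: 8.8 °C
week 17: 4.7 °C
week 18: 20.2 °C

Weekly DD (7 × max(0, T̄ − 7.5)): 9.8, 35.7, 21.0, 58.8, 42.0, 10.5, 0.0, 116.2, 101.5, 13.3, 118.3, 32.2, 33.6, 83.3, 51.1, 9.1, 0.0, 88.9.
Season total = 825.3 DD.
Complete generations = ⌊825.3 / 213⌋ = 3.

3 generations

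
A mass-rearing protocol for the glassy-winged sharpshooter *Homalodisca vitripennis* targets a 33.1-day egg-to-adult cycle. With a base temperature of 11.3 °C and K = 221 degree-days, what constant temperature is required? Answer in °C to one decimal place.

Required daily accumulation = 221 / 33.1 = 6.677 DD/day.
T = T_base + 6.677 = 11.3 + 6.677 = 17.977 ≈ 18.0 °C.

18.0 °C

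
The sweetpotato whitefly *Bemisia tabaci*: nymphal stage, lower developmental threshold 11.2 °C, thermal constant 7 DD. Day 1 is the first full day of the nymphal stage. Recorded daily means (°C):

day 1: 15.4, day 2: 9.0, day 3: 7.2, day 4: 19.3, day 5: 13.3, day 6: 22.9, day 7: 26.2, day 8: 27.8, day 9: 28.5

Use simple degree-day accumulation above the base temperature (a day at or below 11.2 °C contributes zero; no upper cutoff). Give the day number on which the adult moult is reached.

day 4

Daily DD above 11.2 °C: 4.2, 0.0, 0.0, 8.1, 2.1, 11.7, 15.0, 16.6, 17.3.
Cumulative: 4.2, 4.2, 4.2, 12.3, 14.4, 26.1, 41.1, 57.7, 75.0.
The total first reaches 7 DD on day 4.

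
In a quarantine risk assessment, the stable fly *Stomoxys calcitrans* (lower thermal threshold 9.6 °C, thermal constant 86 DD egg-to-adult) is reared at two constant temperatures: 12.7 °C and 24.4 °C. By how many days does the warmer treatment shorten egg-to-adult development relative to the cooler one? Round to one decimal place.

At 12.7 °C: 86 / (12.7 − 9.6) = 86 / 3.1 = 27.742 d.
At 24.4 °C: 86 / (24.4 − 9.6) = 86 / 14.8 = 5.811 d.
Difference = |27.742 − 5.811| = 21.931 ≈ 21.9 days.

21.9 days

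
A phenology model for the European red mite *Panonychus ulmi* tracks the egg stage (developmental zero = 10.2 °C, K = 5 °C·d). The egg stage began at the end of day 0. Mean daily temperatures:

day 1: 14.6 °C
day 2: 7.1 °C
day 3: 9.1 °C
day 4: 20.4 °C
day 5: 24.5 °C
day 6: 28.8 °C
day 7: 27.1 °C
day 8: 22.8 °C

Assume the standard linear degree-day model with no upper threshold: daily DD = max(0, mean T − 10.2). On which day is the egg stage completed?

day 4

Daily DD above 10.2 °C: 4.4, 0.0, 0.0, 10.2, 14.3, 18.6, 16.9, 12.6.
Cumulative: 4.4, 4.4, 4.4, 14.6, 28.9, 47.5, 64.4, 77.0.
The total first reaches 5 DD on day 4.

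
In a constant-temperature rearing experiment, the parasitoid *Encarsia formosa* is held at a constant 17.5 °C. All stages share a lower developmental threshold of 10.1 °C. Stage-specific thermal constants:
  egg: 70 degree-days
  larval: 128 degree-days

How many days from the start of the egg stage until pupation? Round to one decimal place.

Daily accumulation at 17.5 °C = 17.5 − 10.1 = 7.4 DD/day.
Total K = 70 + 128 = 198 DD.
Total duration = 198 / 7.4 = 26.757 ≈ 26.8 days.

26.8 days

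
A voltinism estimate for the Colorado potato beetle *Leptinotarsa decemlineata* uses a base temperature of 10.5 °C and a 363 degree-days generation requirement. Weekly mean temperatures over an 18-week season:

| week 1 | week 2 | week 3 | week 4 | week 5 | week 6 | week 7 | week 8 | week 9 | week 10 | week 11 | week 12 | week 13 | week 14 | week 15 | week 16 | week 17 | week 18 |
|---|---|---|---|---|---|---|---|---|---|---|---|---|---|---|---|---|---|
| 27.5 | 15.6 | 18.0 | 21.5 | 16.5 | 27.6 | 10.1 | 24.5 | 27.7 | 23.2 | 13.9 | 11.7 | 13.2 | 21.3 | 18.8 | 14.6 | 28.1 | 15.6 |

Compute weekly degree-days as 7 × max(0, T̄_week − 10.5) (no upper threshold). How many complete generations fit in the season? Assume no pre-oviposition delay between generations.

3 generations

Weekly DD (7 × max(0, T̄ − 10.5)): 119.0, 35.7, 52.5, 77.0, 42.0, 119.7, 0.0, 98.0, 120.4, 88.9, 23.8, 8.4, 18.9, 75.6, 58.1, 28.7, 123.2, 35.7.
Season total = 1125.6 DD.
Complete generations = ⌊1125.6 / 363⌋ = 3.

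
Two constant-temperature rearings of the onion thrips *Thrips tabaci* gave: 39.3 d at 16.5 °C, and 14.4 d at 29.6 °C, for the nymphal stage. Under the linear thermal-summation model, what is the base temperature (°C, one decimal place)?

Equal thermal constants: D₁(T₁ − T_b) = D₂(T₂ − T_b).
39.3·(16.5 − T_b) = 14.4·(29.6 − T_b)
T_b = (39.3·16.5 − 14.4·29.6) / (39.3 − 14.4) = 222.21 / 24.9 = 8.924 °C ≈ 8.9 °C.

8.9 °C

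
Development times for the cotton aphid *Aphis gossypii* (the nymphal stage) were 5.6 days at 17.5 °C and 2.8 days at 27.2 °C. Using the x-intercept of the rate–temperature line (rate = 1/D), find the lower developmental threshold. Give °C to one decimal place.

7.8 °C

Under the model K = D·(T − T_b), so D₁·(T₁ − T_b) = D₂·(T₂ − T_b).
5.6·(17.5 − T_b) = 2.8·(27.2 − T_b)
T_b = (5.6·17.5 − 2.8·27.2) / (5.6 − 2.8) = 21.84 / 2.8 = 7.800 °C ≈ 7.8 °C.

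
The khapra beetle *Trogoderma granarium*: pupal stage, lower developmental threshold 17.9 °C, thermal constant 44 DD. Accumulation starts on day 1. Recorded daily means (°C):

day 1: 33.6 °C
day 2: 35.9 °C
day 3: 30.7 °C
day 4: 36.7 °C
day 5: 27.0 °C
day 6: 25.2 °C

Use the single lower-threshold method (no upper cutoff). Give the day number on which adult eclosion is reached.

Daily DD above 17.9 °C: 15.7, 18.0, 12.8, 18.8, 9.1, 7.3.
Cumulative: 15.7, 33.7, 46.5, 65.3, 74.4, 81.7.
The total first reaches 44 DD on day 3.

day 3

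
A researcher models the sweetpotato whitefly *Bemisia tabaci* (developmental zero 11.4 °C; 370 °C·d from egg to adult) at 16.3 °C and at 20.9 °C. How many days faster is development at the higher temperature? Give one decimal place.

At 16.3 °C: 370 / (16.3 − 11.4) = 370 / 4.9 = 75.510 d.
At 20.9 °C: 370 / (20.9 − 11.4) = 370 / 9.5 = 38.947 d.
Difference = |75.510 − 38.947| = 36.563 ≈ 36.6 days.

36.6 days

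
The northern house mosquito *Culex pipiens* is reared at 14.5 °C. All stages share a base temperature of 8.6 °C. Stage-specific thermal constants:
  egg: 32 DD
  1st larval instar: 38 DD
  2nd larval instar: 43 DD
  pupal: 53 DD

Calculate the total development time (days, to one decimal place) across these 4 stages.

28.1 days

Daily accumulation at 14.5 °C = 14.5 − 8.6 = 5.9 DD/day.
Total K = 32 + 38 + 43 + 53 = 166 DD.
Total duration = 166 / 5.9 = 28.136 ≈ 28.1 days.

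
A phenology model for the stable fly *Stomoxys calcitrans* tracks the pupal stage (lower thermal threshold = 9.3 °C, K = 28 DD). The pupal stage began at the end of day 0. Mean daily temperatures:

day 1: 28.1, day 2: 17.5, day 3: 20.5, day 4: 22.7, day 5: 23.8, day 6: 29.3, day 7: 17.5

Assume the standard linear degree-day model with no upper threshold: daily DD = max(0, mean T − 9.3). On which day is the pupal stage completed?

Daily DD above 9.3 °C: 18.8, 8.2, 11.2, 13.4, 14.5, 20.0, 8.2.
Cumulative: 18.8, 27.0, 38.2, 51.6, 66.1, 86.1, 94.3.
The total first reaches 28 DD on day 3.

day 3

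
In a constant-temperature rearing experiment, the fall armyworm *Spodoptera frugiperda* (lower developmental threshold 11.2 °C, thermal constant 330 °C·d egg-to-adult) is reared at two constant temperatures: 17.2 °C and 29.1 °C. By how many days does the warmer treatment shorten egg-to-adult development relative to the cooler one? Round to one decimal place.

36.6 days

At 17.2 °C: 330 / (17.2 − 11.2) = 330 / 6.0 = 55.000 d.
At 29.1 °C: 330 / (29.1 − 11.2) = 330 / 17.9 = 18.436 d.
Difference = |55.000 − 18.436| = 36.564 ≈ 36.6 days.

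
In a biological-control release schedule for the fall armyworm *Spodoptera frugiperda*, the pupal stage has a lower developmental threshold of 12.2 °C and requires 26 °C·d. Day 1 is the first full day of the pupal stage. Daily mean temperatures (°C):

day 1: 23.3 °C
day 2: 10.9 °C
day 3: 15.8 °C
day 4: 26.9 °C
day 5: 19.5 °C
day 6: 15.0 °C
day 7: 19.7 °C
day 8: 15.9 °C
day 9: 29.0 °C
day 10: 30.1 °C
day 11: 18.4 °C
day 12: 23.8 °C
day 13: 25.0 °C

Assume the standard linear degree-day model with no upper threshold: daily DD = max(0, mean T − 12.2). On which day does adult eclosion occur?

day 4

Daily DD above 12.2 °C: 11.1, 0.0, 3.6, 14.7, 7.3, 2.8, 7.5, 3.7, 16.8, 17.9, 6.2, 11.6, 12.8.
Cumulative: 11.1, 11.1, 14.7, 29.4, 36.7, 39.5, 47.0, 50.7, 67.5, 85.4, 91.6, 103.2, 116.0.
The total first reaches 26 DD on day 4.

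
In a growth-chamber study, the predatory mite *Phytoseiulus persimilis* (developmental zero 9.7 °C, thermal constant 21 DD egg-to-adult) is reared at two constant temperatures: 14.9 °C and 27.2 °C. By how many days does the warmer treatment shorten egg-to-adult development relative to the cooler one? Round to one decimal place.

At 14.9 °C: 21 / (14.9 − 9.7) = 21 / 5.2 = 4.038 d.
At 27.2 °C: 21 / (27.2 − 9.7) = 21 / 17.5 = 1.200 d.
Difference = |4.038 − 1.200| = 2.838 ≈ 2.8 days.

2.8 days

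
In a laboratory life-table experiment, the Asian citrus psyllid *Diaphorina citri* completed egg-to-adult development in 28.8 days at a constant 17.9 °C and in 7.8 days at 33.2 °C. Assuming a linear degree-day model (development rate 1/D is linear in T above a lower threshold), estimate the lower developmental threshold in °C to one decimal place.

Under the model K = D·(T − T_b), so D₁·(T₁ − T_b) = D₂·(T₂ − T_b).
28.8·(17.9 − T_b) = 7.8·(33.2 − T_b)
T_b = (28.8·17.9 − 7.8·33.2) / (28.8 − 7.8) = 256.56 / 21.0 = 12.217 °C ≈ 12.2 °C.

12.2 °C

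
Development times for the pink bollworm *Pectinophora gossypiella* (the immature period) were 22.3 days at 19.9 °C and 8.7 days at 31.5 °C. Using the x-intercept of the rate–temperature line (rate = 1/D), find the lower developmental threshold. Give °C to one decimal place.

12.5 °C

Linear rate model ⇒ the product D·(T − T_b) is constant across temperatures.
22.3·(19.9 − T_b) = 8.7·(31.5 − T_b)
T_b = (22.3·19.9 − 8.7·31.5) / (22.3 − 8.7) = 169.72 / 13.6 = 12.479 °C ≈ 12.5 °C.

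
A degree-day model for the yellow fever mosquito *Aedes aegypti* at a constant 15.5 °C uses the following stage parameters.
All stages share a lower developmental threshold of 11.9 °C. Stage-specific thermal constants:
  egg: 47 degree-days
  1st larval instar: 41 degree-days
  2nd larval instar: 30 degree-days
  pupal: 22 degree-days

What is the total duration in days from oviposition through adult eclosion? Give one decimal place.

Daily accumulation at 15.5 °C = 15.5 − 11.9 = 3.6 DD/day.
Total K = 47 + 41 + 30 + 22 = 140 DD.
Total duration = 140 / 3.6 = 38.889 ≈ 38.9 days.

38.9 days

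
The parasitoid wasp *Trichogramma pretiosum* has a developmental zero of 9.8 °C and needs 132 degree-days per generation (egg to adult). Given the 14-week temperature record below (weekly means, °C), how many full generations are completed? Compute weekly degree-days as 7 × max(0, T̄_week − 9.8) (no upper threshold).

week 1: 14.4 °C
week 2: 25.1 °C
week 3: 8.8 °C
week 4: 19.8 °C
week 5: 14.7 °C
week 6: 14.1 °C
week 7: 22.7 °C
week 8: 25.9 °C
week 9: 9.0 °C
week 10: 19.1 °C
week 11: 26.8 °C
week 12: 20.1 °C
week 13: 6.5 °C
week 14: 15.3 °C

Weekly DD (7 × max(0, T̄ − 9.8)): 32.2, 107.1, 0.0, 70.0, 34.3, 30.1, 90.3, 112.7, 0.0, 65.1, 119.0, 72.1, 0.0, 38.5.
Season total = 771.4 DD.
Complete generations = ⌊771.4 / 132⌋ = 5.

5 generations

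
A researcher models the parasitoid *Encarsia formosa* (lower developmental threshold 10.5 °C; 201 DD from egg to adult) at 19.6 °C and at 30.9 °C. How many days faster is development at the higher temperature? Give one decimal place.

12.2 days

At 19.6 °C: 201 / (19.6 − 10.5) = 201 / 9.1 = 22.088 d.
At 30.9 °C: 201 / (30.9 − 10.5) = 201 / 20.4 = 9.853 d.
Difference = |22.088 − 9.853| = 12.235 ≈ 12.2 days.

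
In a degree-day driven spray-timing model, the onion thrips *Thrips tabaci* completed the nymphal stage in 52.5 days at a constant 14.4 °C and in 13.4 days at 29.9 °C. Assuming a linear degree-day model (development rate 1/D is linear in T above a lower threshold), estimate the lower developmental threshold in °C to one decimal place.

9.1 °C

Under the model K = D·(T − T_b), so D₁·(T₁ − T_b) = D₂·(T₂ − T_b).
52.5·(14.4 − T_b) = 13.4·(29.9 − T_b)
T_b = (52.5·14.4 − 13.4·29.9) / (52.5 − 13.4) = 355.34 / 39.1 = 9.088 °C ≈ 9.1 °C.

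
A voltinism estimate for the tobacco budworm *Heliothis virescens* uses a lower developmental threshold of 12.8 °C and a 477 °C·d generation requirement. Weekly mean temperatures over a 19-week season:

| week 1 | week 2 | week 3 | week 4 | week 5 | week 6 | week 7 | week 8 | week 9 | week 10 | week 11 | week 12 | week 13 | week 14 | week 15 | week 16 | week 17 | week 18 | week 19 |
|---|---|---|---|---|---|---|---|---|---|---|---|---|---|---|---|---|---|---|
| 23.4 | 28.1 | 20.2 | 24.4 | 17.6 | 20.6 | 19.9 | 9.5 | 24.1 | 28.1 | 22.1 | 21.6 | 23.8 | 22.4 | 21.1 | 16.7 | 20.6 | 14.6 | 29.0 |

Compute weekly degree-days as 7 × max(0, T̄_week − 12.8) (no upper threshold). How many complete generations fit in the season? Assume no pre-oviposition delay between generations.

Weekly DD (7 × max(0, T̄ − 12.8)): 74.2, 107.1, 51.8, 81.2, 33.6, 54.6, 49.7, 0.0, 79.1, 107.1, 65.1, 61.6, 77.0, 67.2, 58.1, 27.3, 54.6, 12.6, 113.4.
Season total = 1175.3 DD.
Complete generations = ⌊1175.3 / 477⌋ = 2.

2 generations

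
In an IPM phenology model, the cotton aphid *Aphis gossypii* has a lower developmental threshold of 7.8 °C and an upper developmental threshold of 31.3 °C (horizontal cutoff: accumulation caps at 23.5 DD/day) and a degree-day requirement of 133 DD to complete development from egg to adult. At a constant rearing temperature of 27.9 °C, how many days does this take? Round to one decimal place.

Daily accumulation = 27.9 − 7.8 = 20.1 DD/day.
Duration = 133 / 20.1 = 6.617 ≈ 6.6 days.

6.6 days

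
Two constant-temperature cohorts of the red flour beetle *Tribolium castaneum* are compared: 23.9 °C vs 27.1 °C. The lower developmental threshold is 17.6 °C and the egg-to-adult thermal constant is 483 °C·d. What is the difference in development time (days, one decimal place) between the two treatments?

At 23.9 °C: 483 / (23.9 − 17.6) = 483 / 6.3 = 76.667 d.
At 27.1 °C: 483 / (27.1 − 17.6) = 483 / 9.5 = 50.842 d.
Difference = |76.667 − 50.842| = 25.825 ≈ 25.8 days.

25.8 days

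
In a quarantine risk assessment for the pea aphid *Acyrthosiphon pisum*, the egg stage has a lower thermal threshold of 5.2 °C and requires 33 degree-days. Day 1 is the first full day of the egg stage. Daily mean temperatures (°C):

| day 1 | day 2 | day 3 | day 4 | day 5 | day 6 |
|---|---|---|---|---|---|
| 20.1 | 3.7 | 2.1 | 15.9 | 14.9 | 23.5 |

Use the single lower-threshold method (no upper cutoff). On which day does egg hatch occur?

day 5

Daily DD above 5.2 °C: 14.9, 0.0, 0.0, 10.7, 9.7, 18.3.
Cumulative: 14.9, 14.9, 14.9, 25.6, 35.3, 53.6.
The total first reaches 33 DD on day 5.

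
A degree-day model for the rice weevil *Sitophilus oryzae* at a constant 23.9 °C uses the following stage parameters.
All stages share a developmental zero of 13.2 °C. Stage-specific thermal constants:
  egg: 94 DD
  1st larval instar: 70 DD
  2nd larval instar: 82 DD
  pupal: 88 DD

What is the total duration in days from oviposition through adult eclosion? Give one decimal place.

Daily accumulation at 23.9 °C = 23.9 − 13.2 = 10.7 DD/day.
Total K = 94 + 70 + 82 + 88 = 334 DD.
Total duration = 334 / 10.7 = 31.215 ≈ 31.2 days.

31.2 days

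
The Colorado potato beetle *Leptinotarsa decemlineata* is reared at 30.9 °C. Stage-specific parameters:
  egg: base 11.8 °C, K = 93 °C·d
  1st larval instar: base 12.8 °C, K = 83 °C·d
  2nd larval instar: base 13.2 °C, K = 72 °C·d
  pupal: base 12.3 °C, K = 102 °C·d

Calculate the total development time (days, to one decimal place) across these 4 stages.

egg: 93 / (30.9 − 11.8) = 93 / 19.1 = 4.869 d.
1st larval instar: 83 / (30.9 − 12.8) = 83 / 18.1 = 4.586 d.
2nd larval instar: 72 / (30.9 − 13.2) = 72 / 17.7 = 4.068 d.
pupal: 102 / (30.9 − 12.3) = 102 / 18.6 = 5.484 d.
Sum = 19.006 ≈ 19.0 days.

19.0 days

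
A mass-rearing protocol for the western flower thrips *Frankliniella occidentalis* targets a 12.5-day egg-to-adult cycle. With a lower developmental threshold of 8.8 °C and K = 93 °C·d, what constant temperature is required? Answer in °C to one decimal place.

Required daily accumulation = 93 / 12.5 = 7.440 DD/day.
T = T_base + 7.440 = 8.8 + 7.440 = 16.240 ≈ 16.2 °C.

16.2 °C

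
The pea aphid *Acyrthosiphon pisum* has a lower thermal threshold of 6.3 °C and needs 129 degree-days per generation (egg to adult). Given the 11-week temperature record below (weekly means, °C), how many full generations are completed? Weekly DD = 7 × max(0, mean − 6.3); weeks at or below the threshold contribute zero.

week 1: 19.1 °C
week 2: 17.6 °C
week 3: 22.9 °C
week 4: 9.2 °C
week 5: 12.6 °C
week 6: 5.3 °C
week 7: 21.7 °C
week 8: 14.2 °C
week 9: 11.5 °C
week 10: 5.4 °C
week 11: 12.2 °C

4 generations

Weekly DD (7 × max(0, T̄ − 6.3)): 89.6, 79.1, 116.2, 20.3, 44.1, 0.0, 107.8, 55.3, 36.4, 0.0, 41.3.
Season total = 590.1 DD.
Complete generations = ⌊590.1 / 129⌋ = 4.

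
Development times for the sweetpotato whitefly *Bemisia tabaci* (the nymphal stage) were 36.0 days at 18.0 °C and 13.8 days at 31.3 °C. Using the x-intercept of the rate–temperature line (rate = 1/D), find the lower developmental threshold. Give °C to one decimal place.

Under the model K = D·(T − T_b), so D₁·(T₁ − T_b) = D₂·(T₂ − T_b).
36.0·(18.0 − T_b) = 13.8·(31.3 − T_b)
T_b = (36.0·18.0 − 13.8·31.3) / (36.0 − 13.8) = 216.06 / 22.2 = 9.732 °C ≈ 9.7 °C.

9.7 °C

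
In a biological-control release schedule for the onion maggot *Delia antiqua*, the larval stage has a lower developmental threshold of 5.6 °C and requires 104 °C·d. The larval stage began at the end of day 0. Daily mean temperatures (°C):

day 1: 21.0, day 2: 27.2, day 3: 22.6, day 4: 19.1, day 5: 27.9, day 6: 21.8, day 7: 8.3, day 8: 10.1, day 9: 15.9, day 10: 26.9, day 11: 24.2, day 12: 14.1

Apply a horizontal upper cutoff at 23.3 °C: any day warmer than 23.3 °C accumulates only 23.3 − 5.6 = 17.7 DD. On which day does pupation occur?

day 8

Daily DD above 5.6 °C (capped at 17.7): 15.4, 17.7, 17.0, 13.5, 17.7, 16.2, 2.7, 4.5, 10.3, 17.7, 17.7, 8.5.
Cumulative: 15.4, 33.1, 50.1, 63.6, 81.3, 97.5, 100.2, 104.7, 115.0, 132.7, 150.4, 158.9.
The total first reaches 104 DD on day 8.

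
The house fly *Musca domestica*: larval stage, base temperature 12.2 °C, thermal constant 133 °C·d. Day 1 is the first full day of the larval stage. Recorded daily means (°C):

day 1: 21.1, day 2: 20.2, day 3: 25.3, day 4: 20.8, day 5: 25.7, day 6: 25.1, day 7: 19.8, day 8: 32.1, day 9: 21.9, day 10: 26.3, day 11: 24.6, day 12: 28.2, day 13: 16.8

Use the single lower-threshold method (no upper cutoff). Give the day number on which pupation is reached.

Daily DD above 12.2 °C: 8.9, 8.0, 13.1, 8.6, 13.5, 12.9, 7.6, 19.9, 9.7, 14.1, 12.4, 16.0, 4.6.
Cumulative: 8.9, 16.9, 30.0, 38.6, 52.1, 65.0, 72.6, 92.5, 102.2, 116.3, 128.7, 144.7, 149.3.
The total first reaches 133 DD on day 12.

day 12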